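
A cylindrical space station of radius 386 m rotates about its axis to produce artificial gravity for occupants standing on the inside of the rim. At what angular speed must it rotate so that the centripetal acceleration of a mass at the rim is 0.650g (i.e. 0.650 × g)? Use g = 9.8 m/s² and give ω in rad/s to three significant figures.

Centripetal acceleration a_c = ω²r. Setting ω²r = 0.650g:
ω = √(0.650g / r) = √(0.650 × 9.8 / 386) = √0.01650 = 0.1285 rad/s.

0.128 rad/s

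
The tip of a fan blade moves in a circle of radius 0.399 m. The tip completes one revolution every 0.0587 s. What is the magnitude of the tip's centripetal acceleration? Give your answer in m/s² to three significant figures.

4570 m/s²

v = 2πr/T = 2π × 0.399/0.0587 = 42.71 m/s.
a_c = v²/r = (42.71)²/0.399 = 1824/0.399 = 4571 m/s².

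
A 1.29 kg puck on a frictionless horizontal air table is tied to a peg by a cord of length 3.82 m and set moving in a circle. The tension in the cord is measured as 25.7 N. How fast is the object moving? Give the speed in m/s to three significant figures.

T = m v²/r ⇒ v = √(T r / m) = √(25.7 × 3.82 / 1.29) = √76.10 = 8.724 m/s.

8.72 m/s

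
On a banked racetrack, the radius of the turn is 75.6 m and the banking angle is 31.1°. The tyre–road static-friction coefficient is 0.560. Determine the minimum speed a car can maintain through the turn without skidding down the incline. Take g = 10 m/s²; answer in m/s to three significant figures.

At the minimum speed, friction acts up the slope at its limiting value f = μN. Radially (horizontal, toward centre): N sinθ − μN cosθ = mv²/r. Vertically: N cosθ + μN sinθ = mg.
Dividing: v² = r g (sinθ − μcosθ)/(cosθ + μsinθ).
sinθ − μcosθ = 0.5165 − 0.560×0.8563 = 0.03702; cosθ + μsinθ = 0.8563 + 0.560×0.5165 = 1.146.
v² = 75.6 × 10.0 × 0.03702/1.146 = 24.43 m²/s², so v = 4.943 m/s.

4.94 m/s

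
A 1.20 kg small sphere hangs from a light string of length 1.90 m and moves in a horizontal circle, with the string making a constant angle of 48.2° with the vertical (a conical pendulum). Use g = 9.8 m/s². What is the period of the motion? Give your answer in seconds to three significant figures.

r = L sinθ = 1.416 m. From T sinθ = mω²r and T cosθ = mg: tanθ = ω²r/g, so ω² = g tanθ / r = g/(L cosθ).
ω = √(g/(L cosθ)) = √(9.8/(1.90 × 0.6665)) = √7.738 = 2.782 rad/s.
Period = 2π/ω = 2.259 s.

2.26 s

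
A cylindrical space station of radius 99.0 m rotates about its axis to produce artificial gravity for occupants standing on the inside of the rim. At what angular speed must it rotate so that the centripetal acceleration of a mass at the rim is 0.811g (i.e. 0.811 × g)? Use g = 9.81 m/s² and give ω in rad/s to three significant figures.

Centripetal acceleration a_c = ω²r. Setting ω²r = 0.811g:
ω = √(0.811g / r) = √(0.811 × 9.81 / 99.0) = √0.08036 = 0.2835 rad/s.

0.283 rad/s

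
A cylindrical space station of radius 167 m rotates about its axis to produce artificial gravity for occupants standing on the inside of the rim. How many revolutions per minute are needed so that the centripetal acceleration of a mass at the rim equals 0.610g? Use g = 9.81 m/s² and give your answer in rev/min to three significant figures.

1.81 rev/min

Require ω²r = 0.610g, so ω = √(0.610 × 9.81/167) = 0.1893 rad/s.
In rev/min: ω × 60/(2π) = 0.1893 × 60/(2π) = 1.808 rev/min.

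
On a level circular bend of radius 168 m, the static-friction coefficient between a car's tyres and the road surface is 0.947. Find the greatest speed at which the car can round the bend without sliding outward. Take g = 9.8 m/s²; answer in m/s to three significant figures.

39.5 m/s

The only inward force on a level bend is static friction, so at the limit f_s = μ_s N = μ_s m g = m v²/r.
Mass cancels: v_max = √(μ_s g r) = √(0.947 × 9.8 × 168) = √1559 = 39.49 m/s.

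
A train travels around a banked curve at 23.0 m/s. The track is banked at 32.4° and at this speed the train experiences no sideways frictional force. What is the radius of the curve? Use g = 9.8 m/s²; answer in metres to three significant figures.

Frictionless banking: tanθ = v²/(rg), so r = v²/(g tanθ).
r = (23.0)²/(9.8 × tan 32.4°) = 529.0/(9.8 × 0.6346) = 529.0/6.219 = 85.06 m.

85.1 m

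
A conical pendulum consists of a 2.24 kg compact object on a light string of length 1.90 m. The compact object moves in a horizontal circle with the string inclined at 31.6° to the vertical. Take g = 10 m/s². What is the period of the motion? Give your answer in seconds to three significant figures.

2.53 s

r = L sinθ = 0.9956 m. From T sinθ = mω²r and T cosθ = mg: tanθ = ω²r/g, so ω² = g tanθ / r = g/(L cosθ).
ω = √(g/(L cosθ)) = √(10.0/(1.90 × 0.8517)) = √6.179 = 2.486 rad/s.
Period = 2π/ω = 2.528 s.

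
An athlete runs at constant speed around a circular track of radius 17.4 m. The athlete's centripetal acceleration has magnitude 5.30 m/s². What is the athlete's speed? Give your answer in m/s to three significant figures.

9.60 m/s

a_c = v²/r ⇒ v = √(a_c · r) = √(5.30 × 17.4) = √92.22 = 9.603 m/s.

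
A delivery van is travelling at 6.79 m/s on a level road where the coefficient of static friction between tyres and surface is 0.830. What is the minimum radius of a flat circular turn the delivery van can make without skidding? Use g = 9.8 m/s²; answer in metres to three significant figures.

5.67 m

At the limit, μ_s m g = m v²/r, so r_min = v²/(μ_s g) = (6.79)²/(0.830 × 9.8) = 46.10/8.134 = 5.668 m.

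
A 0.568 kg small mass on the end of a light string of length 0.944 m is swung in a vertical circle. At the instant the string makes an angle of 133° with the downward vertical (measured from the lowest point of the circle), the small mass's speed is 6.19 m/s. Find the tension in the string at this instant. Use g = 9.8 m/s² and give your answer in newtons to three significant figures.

19.3 N

Take the radial direction toward the centre of the circle as positive. The component of the weight along the string toward the centre is −mg cos φ (φ measured from the bottom), so Newton's second law along the string gives T − mg cos φ = m v²/r.
cos 133° = -0.6820, so T = m(v²/r + g cos φ) = 0.568 × ((6.19)²/0.944 + 9.8 × -0.6820) = 0.568 × (40.59 + (-6.684)) = 0.568 × 33.91 = 19.26 N.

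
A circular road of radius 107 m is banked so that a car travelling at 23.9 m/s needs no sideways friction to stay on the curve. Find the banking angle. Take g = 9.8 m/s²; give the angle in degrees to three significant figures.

28.6°

With no friction, the horizontal component of the normal force provides the centripetal force: N sinθ = mv²/r, while N cosθ = mg vertically.
Dividing: tanθ = v²/(r g) = (23.9)²/(107 × 9.8) = 571.2/1049 = 0.5447.
θ = arctan(0.5447) = 28.58°.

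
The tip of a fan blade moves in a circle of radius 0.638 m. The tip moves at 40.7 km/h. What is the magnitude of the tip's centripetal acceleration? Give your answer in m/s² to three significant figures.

200 m/s²

v = 40.7 km/h = 40.7/3.6 = 11.31 m/s.
a_c = v²/r = (11.31)²/0.638 = 127.8/0.638 = 200.3 m/s².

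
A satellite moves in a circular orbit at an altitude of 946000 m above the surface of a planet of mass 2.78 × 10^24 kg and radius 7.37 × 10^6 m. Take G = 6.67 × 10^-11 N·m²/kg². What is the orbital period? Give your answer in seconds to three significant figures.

11100 s

r = R + h = 7.37 × 10^6 + 946000 = 8.316 × 10^6 m. Gravity provides the centripetal force: G M m / r² = m v² / r ⇒ v = √(GM/r) = 4722 m/s.
T = 2πr/v = 2π × 8.316 × 10^6 / 4722 = 11070 s.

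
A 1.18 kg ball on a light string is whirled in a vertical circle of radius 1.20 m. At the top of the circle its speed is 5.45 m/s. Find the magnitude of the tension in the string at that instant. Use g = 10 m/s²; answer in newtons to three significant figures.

17.4 N

At the top, both T and the weight mg point inward (toward the centre), so T + mg = mv²/r.
T = m(v²/r − g) = 1.18 × ((5.45)²/1.20 − 10.0) = 1.18 × (24.75 − 10.0) = 1.18 × 14.75 = 17.41 N.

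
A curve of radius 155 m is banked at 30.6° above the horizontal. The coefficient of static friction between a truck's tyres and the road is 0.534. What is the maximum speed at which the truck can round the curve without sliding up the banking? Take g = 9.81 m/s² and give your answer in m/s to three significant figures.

50.0 m/s

At the maximum speed, friction acts down the slope at its limiting value f = μN. Radially (horizontal, toward centre): N sinθ + μN cosθ = mv²/r. Vertically: N cosθ − μN sinθ = mg.
Dividing: v² = r g (sinθ + μcosθ)/(cosθ − μsinθ).
sinθ + μcosθ = 0.5090 + 0.534×0.8607 = 0.9687; cosθ − μsinθ = 0.8607 − 0.534×0.5090 = 0.5889.
v² = 155 × 9.81 × 0.9687/0.5889 = 2501 m²/s², so v = 50.01 m/s.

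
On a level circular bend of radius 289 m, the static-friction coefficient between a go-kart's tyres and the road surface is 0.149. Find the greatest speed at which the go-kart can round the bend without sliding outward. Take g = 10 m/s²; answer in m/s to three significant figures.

The only inward force on a level bend is static friction, so at the limit f_s = μ_s N = μ_s m g = m v²/r.
Mass cancels: v_max = √(μ_s g r) = √(0.149 × 10.0 × 289) = √430.6 = 20.75 m/s.

20.8 m/s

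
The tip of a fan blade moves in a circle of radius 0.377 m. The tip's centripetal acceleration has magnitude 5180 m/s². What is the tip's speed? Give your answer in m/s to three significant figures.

44.2 m/s

a_c = v²/r ⇒ v = √(a_c · r) = √(5180 × 0.377) = √1953 = 44.19 m/s.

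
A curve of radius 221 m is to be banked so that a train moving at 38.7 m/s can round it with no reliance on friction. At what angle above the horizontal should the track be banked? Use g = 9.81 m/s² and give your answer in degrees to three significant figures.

For a frictionless banked turn: horizontally N sinθ = mv²/r and vertically N cosθ = mg.
Dividing: tanθ = v²/(r g) = (38.7)²/(221 × 9.81) = 1498/2168 = 0.6908.
θ = arctan(0.6908) = 34.64°.

34.6°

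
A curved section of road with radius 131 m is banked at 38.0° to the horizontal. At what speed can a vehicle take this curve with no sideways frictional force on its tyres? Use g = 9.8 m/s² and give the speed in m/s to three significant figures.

On a frictionless banked curve, N sinθ = mv²/r and N cosθ = mg, so tanθ = v²/(rg).
v = √(r g tanθ) = √(131 × 9.8 × tan 38.0°) = √(131 × 9.8 × 0.7813) = √1003 = 31.67 m/s.

31.7 m/s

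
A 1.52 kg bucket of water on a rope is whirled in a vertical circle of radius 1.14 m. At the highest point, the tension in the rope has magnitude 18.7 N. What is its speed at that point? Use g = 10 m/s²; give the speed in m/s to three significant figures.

5.04 m/s

At the top, T + mg = mv²/r, so v = √(r(T/m + g)) = √(1.14 × (18.7/1.52 + 10.0)) = √(1.14 × 22.30) = √25.42 = 5.042 m/s.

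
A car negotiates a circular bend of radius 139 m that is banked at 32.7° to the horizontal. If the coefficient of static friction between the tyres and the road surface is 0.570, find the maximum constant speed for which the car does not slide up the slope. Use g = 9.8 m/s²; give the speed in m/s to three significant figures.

51.0 m/s

At the maximum speed, friction acts down the slope at its limiting value f = μN. Radially (horizontal, toward centre): N sinθ + μN cosθ = mv²/r. Vertically: N cosθ − μN sinθ = mg.
Dividing: v² = r g (sinθ + μcosθ)/(cosθ − μsinθ).
sinθ + μcosθ = 0.5402 + 0.570×0.8415 = 1.020; cosθ − μsinθ = 0.8415 − 0.570×0.5402 = 0.5336.
v² = 139 × 9.8 × 1.020/0.5336 = 2604 m²/s², so v = 51.03 m/s.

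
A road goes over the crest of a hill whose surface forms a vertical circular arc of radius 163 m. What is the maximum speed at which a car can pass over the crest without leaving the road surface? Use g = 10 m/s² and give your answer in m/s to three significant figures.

At the crest the centre of the circle is below the car, so the net downward (centripetal) force is mg − N = mv²/r.
The car leaves the road when N → 0, giving v_max = √(g r) = √(10.0 × 163) = 40.37 m/s.

40.4 m/s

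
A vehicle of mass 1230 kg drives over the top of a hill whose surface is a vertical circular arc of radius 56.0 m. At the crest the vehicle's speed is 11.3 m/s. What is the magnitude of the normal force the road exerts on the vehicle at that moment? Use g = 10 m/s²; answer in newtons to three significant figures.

At the crest the centripetal acceleration points downward (toward the centre of the arc), so mg − N = mv²/r.
N = m(g − v²/r) = 1230 × (10.0 − (11.3)²/56.0) = 1230 × (10.0 − 2.280) = 1230 × 7.720 = 9495 N.

9500 N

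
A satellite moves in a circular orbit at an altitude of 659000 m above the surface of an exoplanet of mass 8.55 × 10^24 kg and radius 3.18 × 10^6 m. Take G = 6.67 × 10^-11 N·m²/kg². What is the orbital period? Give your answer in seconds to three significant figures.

r = R + h = 3.18 × 10^6 + 659000 = 3.839 × 10^6 m. Gravity provides the centripetal force: G M m / r² = m v² / r ⇒ v = √(GM/r) = 12190 m/s.
T = 2πr/v = 2π × 3.839 × 10^6 / 12190 = 1979 s.

1980 s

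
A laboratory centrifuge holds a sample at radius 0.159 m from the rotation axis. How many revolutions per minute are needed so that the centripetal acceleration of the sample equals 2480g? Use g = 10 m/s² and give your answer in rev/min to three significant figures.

3770 rev/min

Require ω²r = 2480g, so ω = √(2480 × 10.0/0.159) = 394.9 rad/s.
In rev/min: ω × 60/(2π) = 394.9 × 60/(2π) = 3771 rev/min.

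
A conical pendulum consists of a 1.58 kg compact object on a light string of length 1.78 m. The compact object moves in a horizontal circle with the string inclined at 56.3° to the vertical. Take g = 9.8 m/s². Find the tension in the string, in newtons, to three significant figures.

Vertically the bob has no acceleration, so T cosθ = mg.
T = mg/cosθ = 1.58 × 9.8 / cos 56.3° = 15.48/0.5548 = 27.91 N.

27.9 N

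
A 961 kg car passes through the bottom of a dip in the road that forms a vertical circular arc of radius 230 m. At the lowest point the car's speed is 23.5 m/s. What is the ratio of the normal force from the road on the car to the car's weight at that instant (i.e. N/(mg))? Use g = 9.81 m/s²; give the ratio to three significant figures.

At the bottom, N − mg = mv²/r, so N = m(v²/r + g) and N/(mg) = v²/(rg) + 1 = (23.5)²/(230 × 9.81) + 1 = 0.2448 + 1 = 1.245.

1.24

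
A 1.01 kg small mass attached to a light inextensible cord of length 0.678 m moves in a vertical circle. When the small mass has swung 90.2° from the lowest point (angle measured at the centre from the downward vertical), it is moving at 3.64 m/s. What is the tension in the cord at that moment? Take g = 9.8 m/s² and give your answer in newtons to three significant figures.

19.7 N

Take the radial direction toward the centre of the circle as positive. The component of the weight along the string toward the centre is −mg cos φ (φ measured from the bottom), so Newton's second law along the string gives T − mg cos φ = m v²/r.
cos 90.2° = -0.003491, so T = m(v²/r + g cos φ) = 1.01 × ((3.64)²/0.678 + 9.8 × -0.003491) = 1.01 × (19.54 + (-0.03421)) = 1.01 × 19.51 = 19.70 N.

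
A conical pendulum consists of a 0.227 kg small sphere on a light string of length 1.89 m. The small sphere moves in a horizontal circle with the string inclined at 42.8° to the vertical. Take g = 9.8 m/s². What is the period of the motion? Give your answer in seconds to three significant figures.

2.36 s

r = L sinθ = 1.284 m. From T sinθ = mω²r and T cosθ = mg: tanθ = ω²r/g, so ω² = g tanθ / r = g/(L cosθ).
ω = √(g/(L cosθ)) = √(9.8/(1.89 × 0.7337)) = √7.067 = 2.658 rad/s.
Period = 2π/ω = 2.364 s.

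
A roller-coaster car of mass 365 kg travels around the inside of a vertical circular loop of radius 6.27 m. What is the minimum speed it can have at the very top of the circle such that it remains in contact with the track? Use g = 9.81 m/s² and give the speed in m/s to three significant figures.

At the top, both weight mg and N point toward the centre: N + mg = mv²/r.
At minimum speed N → 0, so mg = mv_min²/r ⇒ v_min = √(g r) = √(9.81 × 6.27) = 7.843 m/s.

7.84 m/s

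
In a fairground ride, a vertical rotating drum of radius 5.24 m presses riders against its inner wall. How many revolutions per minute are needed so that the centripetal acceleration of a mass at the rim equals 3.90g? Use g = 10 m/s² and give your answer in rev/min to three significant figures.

Require ω²r = 3.90g, so ω = √(3.90 × 10.0/5.24) = 2.728 rad/s.
In rev/min: ω × 60/(2π) = 2.728 × 60/(2π) = 26.05 rev/min.

26.1 rev/min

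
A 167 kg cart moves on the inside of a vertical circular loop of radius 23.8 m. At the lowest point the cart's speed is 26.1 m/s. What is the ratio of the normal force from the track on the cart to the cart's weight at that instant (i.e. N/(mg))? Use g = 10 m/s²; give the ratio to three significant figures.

3.86

At the bottom, N − mg = mv²/r, so N = m(v²/r + g) and N/(mg) = v²/(rg) + 1 = (26.1)²/(23.8 × 10.0) + 1 = 2.862 + 1 = 3.862.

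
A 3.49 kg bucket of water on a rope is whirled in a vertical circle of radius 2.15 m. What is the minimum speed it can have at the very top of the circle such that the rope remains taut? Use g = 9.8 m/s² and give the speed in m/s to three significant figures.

4.59 m/s

At the highest point the centre is directly below, so both the weight and T act inward: T + mg = mv²/r.
At minimum speed T → 0, so mg = mv_min²/r ⇒ v_min = √(g r) = √(9.8 × 2.15) = 4.590 m/s.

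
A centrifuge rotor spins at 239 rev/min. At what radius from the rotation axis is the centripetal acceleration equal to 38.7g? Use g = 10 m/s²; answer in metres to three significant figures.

ω = 239 rev/min × 2π/60 = 25.03 rad/s.
a_c = ω²r = 38.7g ⇒ r = 38.7 × 10.0 / (25.03)² = 387.0/626.4 = 0.6178 m.

0.618 m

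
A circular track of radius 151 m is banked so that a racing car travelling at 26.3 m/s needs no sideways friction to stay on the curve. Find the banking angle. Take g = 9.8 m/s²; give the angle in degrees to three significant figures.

With no friction, the horizontal component of the normal force provides the centripetal force: N sinθ = mv²/r, while N cosθ = mg vertically.
Dividing: tanθ = v²/(r g) = (26.3)²/(151 × 9.8) = 691.7/1480 = 0.4674.
θ = arctan(0.4674) = 25.05°.

25.1°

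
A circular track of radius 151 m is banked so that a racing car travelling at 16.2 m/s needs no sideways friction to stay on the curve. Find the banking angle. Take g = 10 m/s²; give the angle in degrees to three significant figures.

9.86°

With no friction, the horizontal component of the normal force provides the centripetal force: N sinθ = mv²/r, while N cosθ = mg vertically.
Dividing: tanθ = v²/(r g) = (16.2)²/(151 × 10.0) = 262.4/1510 = 0.1738.
θ = arctan(0.1738) = 9.860°.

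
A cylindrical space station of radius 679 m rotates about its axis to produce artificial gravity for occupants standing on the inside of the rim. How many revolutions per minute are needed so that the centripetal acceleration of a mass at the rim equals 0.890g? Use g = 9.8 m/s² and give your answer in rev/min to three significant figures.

Require ω²r = 0.890g, so ω = √(0.890 × 9.8/679) = 0.1133 rad/s.
In rev/min: ω × 60/(2π) = 0.1133 × 60/(2π) = 1.082 rev/min.

1.08 rev/min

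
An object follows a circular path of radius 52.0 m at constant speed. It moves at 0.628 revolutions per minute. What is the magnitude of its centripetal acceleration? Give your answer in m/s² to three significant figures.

0.225 m/s²

ω = 0.628 rev/min × 2π/60 = 0.06576 rad/s, so v = ωr = 0.06576 × 52.0 = 3.420 m/s.
a_c = v²/r = (3.420)²/52.0 = 11.69/52.0 = 0.2249 m/s².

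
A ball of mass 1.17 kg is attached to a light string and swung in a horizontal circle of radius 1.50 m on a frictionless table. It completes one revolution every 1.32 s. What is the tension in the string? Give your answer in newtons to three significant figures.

39.8 N

v = 2πr/T = 2π × 1.50/1.32 = 7.140 m/s.
The tension is the only horizontal force, so it supplies the full centripetal force: T = m v²/r = 1.17 × (7.140)²/1.50 = 1.17 × 50.98/1.50 = 39.76 N.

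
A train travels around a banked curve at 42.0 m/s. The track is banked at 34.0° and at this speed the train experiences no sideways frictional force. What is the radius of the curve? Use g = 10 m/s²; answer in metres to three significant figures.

262 m

Frictionless banking: tanθ = v²/(rg), so r = v²/(g tanθ).
r = (42.0)²/(10.0 × tan 34.0°) = 1764/(10.0 × 0.6745) = 1764/6.745 = 261.5 m.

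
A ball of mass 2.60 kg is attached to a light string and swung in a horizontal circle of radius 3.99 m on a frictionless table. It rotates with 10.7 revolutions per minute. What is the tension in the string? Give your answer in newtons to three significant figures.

13.0 N

ω = 10.7 rev/min × 2π/60 = 1.121 rad/s, so v = ωr = 1.121 × 3.99 = 4.471 m/s.
The tension is the only horizontal force, so it supplies the full centripetal force: T = m v²/r = 2.60 × (4.471)²/3.99 = 2.60 × 19.99/3.99 = 13.02 N.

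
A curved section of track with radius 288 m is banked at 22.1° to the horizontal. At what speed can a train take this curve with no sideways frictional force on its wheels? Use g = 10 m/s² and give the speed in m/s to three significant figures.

On a frictionless banked curve, N sinθ = mv²/r and N cosθ = mg, so tanθ = v²/(rg).
v = √(r g tanθ) = √(288 × 10.0 × tan 22.1°) = √(288 × 10.0 × 0.4061) = √1169 = 34.20 m/s.

34.2 m/s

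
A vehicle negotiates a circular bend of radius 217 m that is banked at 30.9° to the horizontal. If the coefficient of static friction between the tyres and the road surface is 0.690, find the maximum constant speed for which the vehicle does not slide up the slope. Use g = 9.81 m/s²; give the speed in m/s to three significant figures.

At the maximum speed, friction acts down the slope at its limiting value f = μN. Radially (horizontal, toward centre): N sinθ + μN cosθ = mv²/r. Vertically: N cosθ − μN sinθ = mg.
Dividing: v² = r g (sinθ + μcosθ)/(cosθ − μsinθ).
sinθ + μcosθ = 0.5135 + 0.690×0.8581 = 1.106; cosθ − μsinθ = 0.8581 − 0.690×0.5135 = 0.5037.
v² = 217 × 9.81 × 1.106/0.5037 = 4672 m²/s², so v = 68.35 m/s.

68.4 m/s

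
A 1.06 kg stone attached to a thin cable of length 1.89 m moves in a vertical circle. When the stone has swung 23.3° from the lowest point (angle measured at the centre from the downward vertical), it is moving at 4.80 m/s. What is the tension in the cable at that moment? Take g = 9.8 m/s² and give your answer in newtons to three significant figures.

22.5 N

Take the radial direction toward the centre of the circle as positive. The component of the weight along the string toward the centre is −mg cos φ (φ measured from the bottom), so Newton's second law along the string gives T − mg cos φ = m v²/r.
cos 23.3° = 0.9184, so T = m(v²/r + g cos φ) = 1.06 × ((4.80)²/1.89 + 9.8 × 0.9184) = 1.06 × (12.19 + (9.001)) = 1.06 × 21.19 = 22.46 N.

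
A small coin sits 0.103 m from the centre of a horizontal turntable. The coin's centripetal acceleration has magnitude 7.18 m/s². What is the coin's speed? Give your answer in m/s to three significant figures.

a_c = v²/r ⇒ v = √(a_c · r) = √(7.18 × 0.103) = √0.7395 = 0.8600 m/s.

0.860 m/s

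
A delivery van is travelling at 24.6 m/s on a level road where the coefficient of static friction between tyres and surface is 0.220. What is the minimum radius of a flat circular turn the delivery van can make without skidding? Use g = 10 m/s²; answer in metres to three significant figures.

At the limit, μ_s m g = m v²/r, so r_min = v²/(μ_s g) = (24.6)²/(0.220 × 10.0) = 605.2/2.200 = 275.1 m.

275 m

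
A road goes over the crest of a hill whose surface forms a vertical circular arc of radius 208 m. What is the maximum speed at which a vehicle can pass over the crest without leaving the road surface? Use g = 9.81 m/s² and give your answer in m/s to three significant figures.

At the crest the centre of the circle is below the vehicle, so the net downward (centripetal) force is mg − N = mv²/r.
The vehicle leaves the road when N → 0, giving v_max = √(g r) = √(9.81 × 208) = 45.17 m/s.

45.2 m/s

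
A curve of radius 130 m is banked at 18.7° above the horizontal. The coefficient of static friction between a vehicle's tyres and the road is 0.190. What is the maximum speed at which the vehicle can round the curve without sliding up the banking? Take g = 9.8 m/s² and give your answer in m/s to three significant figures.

At the maximum speed, friction acts down the slope at its limiting value f = μN. Radially (horizontal, toward centre): N sinθ + μN cosθ = mv²/r. Vertically: N cosθ − μN sinθ = mg.
Dividing: v² = r g (sinθ + μcosθ)/(cosθ − μsinθ).
sinθ + μcosθ = 0.3206 + 0.190×0.9472 = 0.5006; cosθ − μsinθ = 0.9472 − 0.190×0.3206 = 0.8863.
v² = 130 × 9.8 × 0.5006/0.8863 = 719.6 m²/s², so v = 26.82 m/s.

26.8 m/s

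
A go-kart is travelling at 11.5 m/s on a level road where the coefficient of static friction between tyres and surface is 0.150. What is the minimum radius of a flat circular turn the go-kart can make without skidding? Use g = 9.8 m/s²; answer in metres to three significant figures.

At the limit, μ_s m g = m v²/r, so r_min = v²/(μ_s g) = (11.5)²/(0.150 × 9.8) = 132.2/1.470 = 89.97 m.

90.0 m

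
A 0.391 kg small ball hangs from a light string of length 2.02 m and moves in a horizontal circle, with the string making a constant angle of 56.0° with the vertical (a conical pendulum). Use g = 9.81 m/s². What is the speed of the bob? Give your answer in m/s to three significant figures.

4.94 m/s

The radius of the circle is r = L sinθ = 2.02 × sin 56.0° = 1.675 m.
Horizontally T sinθ = mv²/r and vertically T cosθ = mg, so tanθ = v²/(rg).
v = √(r g tanθ) = √(1.675 × 9.81 × 1.483) = √24.36 = 4.935 m/s.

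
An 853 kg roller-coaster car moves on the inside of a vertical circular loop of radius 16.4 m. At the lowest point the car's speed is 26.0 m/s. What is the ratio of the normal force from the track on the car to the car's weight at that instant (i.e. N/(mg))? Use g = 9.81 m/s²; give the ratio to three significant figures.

5.20

At the bottom, N − mg = mv²/r, so N = m(v²/r + g) and N/(mg) = v²/(rg) + 1 = (26.0)²/(16.4 × 9.81) + 1 = 4.202 + 1 = 5.202.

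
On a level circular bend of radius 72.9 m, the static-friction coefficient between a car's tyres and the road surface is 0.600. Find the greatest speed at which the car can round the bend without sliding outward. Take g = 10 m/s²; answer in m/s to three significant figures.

20.9 m/s

On a flat curve, static friction is the only horizontal force, so it must supply the full centripetal force: μ_s m g = m v²/r.
Mass cancels: v_max = √(μ_s g r) = √(0.600 × 10.0 × 72.9) = √437.4 = 20.91 m/s.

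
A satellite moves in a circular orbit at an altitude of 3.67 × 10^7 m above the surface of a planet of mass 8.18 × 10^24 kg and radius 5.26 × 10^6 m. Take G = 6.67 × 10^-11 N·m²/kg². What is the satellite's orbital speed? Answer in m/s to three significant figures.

Orbital radius r = R + h = 5.26 × 10^6 + 3.67 × 10^7 = 4.196 × 10^7 m.
Gravity supplies the centripetal force: G M m / r² = m v² / r, so v = √(GM/r).
v = √(6.67 × 10^-11 × 8.18 × 10^24 / 4.196 × 10^7) = √(1.300 × 10^7) = 3606 m/s.

3610 m/s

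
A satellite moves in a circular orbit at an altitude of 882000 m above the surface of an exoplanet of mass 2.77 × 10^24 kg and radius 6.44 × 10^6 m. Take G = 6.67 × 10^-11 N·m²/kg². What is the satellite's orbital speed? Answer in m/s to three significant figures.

Orbital radius r = R + h = 6.44 × 10^6 + 882000 = 7.322 × 10^6 m.
Gravity supplies the centripetal force: G M m / r² = m v² / r, so v = √(GM/r).
v = √(6.67 × 10^-11 × 2.77 × 10^24 / 7.322 × 10^6) = √(2.523 × 10^7) = 5023 m/s.

5020 m/s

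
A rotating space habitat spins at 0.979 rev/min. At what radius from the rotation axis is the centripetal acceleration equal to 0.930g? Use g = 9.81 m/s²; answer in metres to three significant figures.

ω = 0.979 rev/min × 2π/60 = 0.1025 rad/s.
a_c = ω²r = 0.930g ⇒ r = 0.930 × 9.81 / (0.1025)² = 9.123/0.01051 = 868.0 m.

868 m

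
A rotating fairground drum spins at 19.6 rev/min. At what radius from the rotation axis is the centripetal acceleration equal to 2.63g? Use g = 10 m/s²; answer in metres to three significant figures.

ω = 19.6 rev/min × 2π/60 = 2.053 rad/s.
a_c = ω²r = 2.63g ⇒ r = 2.63 × 10.0 / (2.053)² = 26.30/4.213 = 6.243 m.

6.24 m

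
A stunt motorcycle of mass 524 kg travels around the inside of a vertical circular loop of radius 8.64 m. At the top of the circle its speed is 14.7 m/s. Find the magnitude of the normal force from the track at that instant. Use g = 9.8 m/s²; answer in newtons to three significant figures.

7970 N

At the top, both N and the weight mg point inward (toward the centre), so N + mg = mv²/r.
N = m(v²/r − g) = 524 × ((14.7)²/8.64 − 9.8) = 524 × (25.01 − 9.8) = 524 × 15.21 = 7970 N.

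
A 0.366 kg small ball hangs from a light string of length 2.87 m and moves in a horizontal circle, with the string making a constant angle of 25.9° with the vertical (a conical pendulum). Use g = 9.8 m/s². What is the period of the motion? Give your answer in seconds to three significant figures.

r = L sinθ = 1.254 m. From T sinθ = mω²r and T cosθ = mg: tanθ = ω²r/g, so ω² = g tanθ / r = g/(L cosθ).
ω = √(g/(L cosθ)) = √(9.8/(2.87 × 0.8996)) = √3.796 = 1.948 rad/s.
Period = 2π/ω = 3.225 s.

3.22 s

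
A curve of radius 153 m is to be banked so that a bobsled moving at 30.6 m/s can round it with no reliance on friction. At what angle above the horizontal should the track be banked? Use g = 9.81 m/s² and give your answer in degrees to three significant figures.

32.0°

For a frictionless banked turn: horizontally N sinθ = mv²/r and vertically N cosθ = mg.
Dividing: tanθ = v²/(r g) = (30.6)²/(153 × 9.81) = 936.4/1501 = 0.6239.
θ = arctan(0.6239) = 31.96°.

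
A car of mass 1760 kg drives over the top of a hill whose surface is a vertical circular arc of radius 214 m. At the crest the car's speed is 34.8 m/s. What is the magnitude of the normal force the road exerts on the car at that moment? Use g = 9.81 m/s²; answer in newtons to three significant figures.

7310 N

At the crest the centripetal acceleration points downward (toward the centre of the arc), so mg − N = mv²/r.
N = m(g − v²/r) = 1760 × (9.81 − (34.8)²/214) = 1760 × (9.81 − 5.659) = 1760 × 4.151 = 7306 N.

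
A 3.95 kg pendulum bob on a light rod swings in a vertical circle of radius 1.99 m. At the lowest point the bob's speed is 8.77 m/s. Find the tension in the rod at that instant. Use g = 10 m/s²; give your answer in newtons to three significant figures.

At the lowest point, T points up (toward the centre) and the weight mg points down (away from the centre), so the net inward force is T − mg = mv²/r.
T = m(v²/r + g) = 3.95 × ((8.77)²/1.99 + 10.0) = 3.95 × (38.65 + 10.0) = 3.95 × 48.65 = 192.2 N.

192 N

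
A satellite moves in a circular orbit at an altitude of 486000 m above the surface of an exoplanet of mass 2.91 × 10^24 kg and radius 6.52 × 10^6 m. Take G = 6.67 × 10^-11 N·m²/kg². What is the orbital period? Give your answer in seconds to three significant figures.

r = R + h = 6.52 × 10^6 + 486000 = 7.006 × 10^6 m. Gravity provides the centripetal force: G M m / r² = m v² / r ⇒ v = √(GM/r) = 5263 m/s.
T = 2πr/v = 2π × 7.006 × 10^6 / 5263 = 8363 s.

8360 s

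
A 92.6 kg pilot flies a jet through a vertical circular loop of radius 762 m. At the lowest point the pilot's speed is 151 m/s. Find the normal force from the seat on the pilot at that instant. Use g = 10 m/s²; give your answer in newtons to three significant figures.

At the lowest point, N points up (toward the centre) and the weight mg points down (away from the centre), so the net inward force is N − mg = mv²/r.
N = m(v²/r + g) = 92.6 × ((151)²/762 + 10.0) = 92.6 × (29.92 + 10.0) = 92.6 × 39.92 = 3697 N.

3700 N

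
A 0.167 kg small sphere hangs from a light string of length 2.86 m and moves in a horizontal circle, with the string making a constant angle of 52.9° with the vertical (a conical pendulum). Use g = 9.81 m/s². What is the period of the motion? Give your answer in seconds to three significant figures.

r = L sinθ = 2.281 m. From T sinθ = mω²r and T cosθ = mg: tanθ = ω²r/g, so ω² = g tanθ / r = g/(L cosθ).
ω = √(g/(L cosθ)) = √(9.81/(2.86 × 0.6032)) = √5.686 = 2.385 rad/s.
Period = 2π/ω = 2.635 s.

2.63 s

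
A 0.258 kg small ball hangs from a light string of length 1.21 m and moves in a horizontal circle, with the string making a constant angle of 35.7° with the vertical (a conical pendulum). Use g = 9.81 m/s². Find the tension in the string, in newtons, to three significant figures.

3.12 N

Vertically the bob has no acceleration, so T cosθ = mg.
T = mg/cosθ = 0.258 × 9.81 / cos 35.7° = 2.531/0.8121 = 3.117 N.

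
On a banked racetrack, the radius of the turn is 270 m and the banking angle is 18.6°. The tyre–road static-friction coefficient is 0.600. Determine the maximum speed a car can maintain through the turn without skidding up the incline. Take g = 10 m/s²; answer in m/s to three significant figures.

56.3 m/s

At the maximum speed, friction acts down the slope at its limiting value f = μN. Radially (horizontal, toward centre): N sinθ + μN cosθ = mv²/r. Vertically: N cosθ − μN sinθ = mg.
Dividing: v² = r g (sinθ + μcosθ)/(cosθ − μsinθ).
sinθ + μcosθ = 0.3190 + 0.600×0.9478 = 0.8876; cosθ − μsinθ = 0.9478 − 0.600×0.3190 = 0.7564.
v² = 270 × 10.0 × 0.8876/0.7564 = 3168 m²/s², so v = 56.29 m/s.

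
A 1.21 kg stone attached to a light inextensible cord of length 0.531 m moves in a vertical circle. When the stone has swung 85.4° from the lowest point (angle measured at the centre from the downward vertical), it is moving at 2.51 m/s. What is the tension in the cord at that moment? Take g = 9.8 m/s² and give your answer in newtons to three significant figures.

15.3 N

Take the radial direction toward the centre of the circle as positive. The component of the weight along the string toward the centre is −mg cos φ (φ measured from the bottom), so Newton's second law along the string gives T − mg cos φ = m v²/r.
cos 85.4° = 0.08020, so T = m(v²/r + g cos φ) = 1.21 × ((2.51)²/0.531 + 9.8 × 0.08020) = 1.21 × (11.86 + (0.7859)) = 1.21 × 12.65 = 15.31 N.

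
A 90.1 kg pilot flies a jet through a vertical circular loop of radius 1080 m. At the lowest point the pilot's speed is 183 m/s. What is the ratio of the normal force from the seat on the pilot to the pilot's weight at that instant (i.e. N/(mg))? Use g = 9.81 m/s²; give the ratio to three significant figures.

4.16

At the bottom, N − mg = mv²/r, so N = m(v²/r + g) and N/(mg) = v²/(rg) + 1 = (183)²/(1080 × 9.81) + 1 = 3.161 + 1 = 4.161.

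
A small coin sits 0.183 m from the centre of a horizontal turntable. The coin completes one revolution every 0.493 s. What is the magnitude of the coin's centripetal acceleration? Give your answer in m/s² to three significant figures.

v = 2πr/T = 2π × 0.183/0.493 = 2.332 m/s.
a_c = v²/r = (2.332)²/0.183 = 5.440/0.183 = 29.72 m/s².

29.7 m/s²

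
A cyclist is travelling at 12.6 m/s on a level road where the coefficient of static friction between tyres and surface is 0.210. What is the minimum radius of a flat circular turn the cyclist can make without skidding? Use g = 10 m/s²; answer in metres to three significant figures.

75.6 m

At the limit, μ_s m g = m v²/r, so r_min = v²/(μ_s g) = (12.6)²/(0.210 × 10.0) = 158.8/2.100 = 75.60 m.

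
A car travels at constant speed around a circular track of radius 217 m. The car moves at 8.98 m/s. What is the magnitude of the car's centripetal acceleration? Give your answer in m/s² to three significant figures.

0.372 m/s²

a_c = v²/r = (8.980)²/217 = 80.64/217 = 0.3716 m/s².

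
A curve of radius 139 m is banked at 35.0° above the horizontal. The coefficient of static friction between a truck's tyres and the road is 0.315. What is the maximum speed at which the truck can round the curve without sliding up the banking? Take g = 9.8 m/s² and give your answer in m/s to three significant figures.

42.1 m/s

At the maximum speed, friction acts down the slope at its limiting value f = μN. Radially (horizontal, toward centre): N sinθ + μN cosθ = mv²/r. Vertically: N cosθ − μN sinθ = mg.
Dividing: v² = r g (sinθ + μcosθ)/(cosθ − μsinθ).
sinθ + μcosθ = 0.5736 + 0.315×0.8192 = 0.8316; cosθ − μsinθ = 0.8192 − 0.315×0.5736 = 0.6385.
v² = 139 × 9.8 × 0.8316/0.6385 = 1774 m²/s², so v = 42.12 m/s.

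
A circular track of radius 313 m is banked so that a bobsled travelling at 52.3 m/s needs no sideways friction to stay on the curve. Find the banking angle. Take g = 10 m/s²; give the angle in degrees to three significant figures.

41.2°

With no friction, the horizontal component of the normal force provides the centripetal force: N sinθ = mv²/r, while N cosθ = mg vertically.
Dividing: tanθ = v²/(r g) = (52.3)²/(313 × 10.0) = 2735/3130 = 0.8739.
θ = arctan(0.8739) = 41.15°.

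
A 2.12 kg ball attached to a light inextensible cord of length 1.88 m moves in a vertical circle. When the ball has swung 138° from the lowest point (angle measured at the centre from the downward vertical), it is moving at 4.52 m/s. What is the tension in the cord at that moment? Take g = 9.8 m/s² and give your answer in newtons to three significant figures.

7.60 N

Take the radial direction toward the centre of the circle as positive. The component of the weight along the string toward the centre is −mg cos φ (φ measured from the bottom), so Newton's second law along the string gives T − mg cos φ = m v²/r.
cos 138° = -0.7431, so T = m(v²/r + g cos φ) = 2.12 × ((4.52)²/1.88 + 9.8 × -0.7431) = 2.12 × (10.87 + (-7.283)) = 2.12 × 3.584 = 7.599 N.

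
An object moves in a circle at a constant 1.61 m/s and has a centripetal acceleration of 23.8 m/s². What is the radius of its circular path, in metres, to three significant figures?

0.109 m

a_c = v²/r ⇒ r = v²/a_c = (1.61)²/23.8 = 2.592/23.8 = 0.1089 m.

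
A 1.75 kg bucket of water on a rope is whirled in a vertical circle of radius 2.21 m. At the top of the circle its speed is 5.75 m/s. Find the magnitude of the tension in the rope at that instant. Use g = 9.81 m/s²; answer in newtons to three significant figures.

9.01 N

At the top, both T and the weight mg point inward (toward the centre), so T + mg = mv²/r.
T = m(v²/r − g) = 1.75 × ((5.75)²/2.21 − 9.81) = 1.75 × (14.96 − 9.81) = 1.75 × 5.150 = 9.013 N.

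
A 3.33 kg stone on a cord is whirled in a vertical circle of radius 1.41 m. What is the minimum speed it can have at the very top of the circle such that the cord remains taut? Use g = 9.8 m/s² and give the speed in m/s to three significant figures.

At the highest point the centre is directly below, so both the weight and T act inward: T + mg = mv²/r.
At minimum speed T → 0, so mg = mv_min²/r ⇒ v_min = √(g r) = √(9.8 × 1.41) = 3.717 m/s.

3.72 m/s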